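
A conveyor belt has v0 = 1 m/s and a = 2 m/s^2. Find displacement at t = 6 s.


Given: v0 = 1 m/s, a = 2 m/s^2, t = 6 s
Using s = v0*t + (1/2)*a*t^2
s = 1*6 + (1/2)*2*6^2
s = 6 + (1/2)*72
s = 6 + 36
s = 42

42 m


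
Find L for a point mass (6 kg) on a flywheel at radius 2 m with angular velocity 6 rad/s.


Given: m = 6 kg, r = 2 m, omega = 6 rad/s
For a point mass: I = m*r^2
I = 6*2^2 = 6*4 = 24
L = I*omega = 24*6
L = 144 kg*m^2/s

144 kg*m^2/s


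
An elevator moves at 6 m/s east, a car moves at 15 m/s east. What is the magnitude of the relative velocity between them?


Given: v_A = 6 m/s east, v_B = 15 m/s east
Both move in the same direction; relative speed = |v_A - v_B|
|6 - 15| = |-9|
= 9 m/s

9 m/s


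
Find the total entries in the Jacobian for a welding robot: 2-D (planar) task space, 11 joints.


Given: task space dimension = 2, joints = 11
Jacobian is a 2 x 11 matrix
Total entries = rows * columns
Total = 2 * 11
Total = 22

22


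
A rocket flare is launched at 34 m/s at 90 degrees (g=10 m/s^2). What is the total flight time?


Given: v0 = 34 m/s, theta = 90 deg, g = 10 m/s^2
sin(90) = 1
Using T = 2*v0*sin(theta) / g
T = 2*34*1 / 10
T = 68 / 10
T = 34/5 s

34/5 s


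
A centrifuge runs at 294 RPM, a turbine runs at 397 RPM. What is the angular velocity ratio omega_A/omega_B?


Given: RPM_A = 294, RPM_B = 397
omega = 2*pi*RPM/60, so omega_A/omega_B = RPM_A / RPM_B
omega_A/omega_B = 294 / 397
omega_A/omega_B = 294/397

294/397


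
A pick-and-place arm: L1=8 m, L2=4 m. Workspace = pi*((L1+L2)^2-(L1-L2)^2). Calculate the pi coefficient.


Given: L1 = 8, L2 = 4
(L1+L2)^2 = (12)^2 = 144
(L1-L2)^2 = (4)^2 = 16
Difference = 144 - 16 = 128
This equals 4*L1*L2 = 4*8*4 = 128
Workspace area = 128*pi

128


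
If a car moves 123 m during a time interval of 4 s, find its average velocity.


Given: distance d = 123 m, time t = 4 s
Using v = d / t
v = 123 / 4
v = 123/4 m/s

123/4 m/s


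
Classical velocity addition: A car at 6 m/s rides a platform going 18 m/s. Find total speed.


Given: object velocity = 6 m/s, platform velocity = 18 m/s (same direction)
Using classical velocity addition: v_total = v_object + v_platform
v_total = 6 + 18
v_total = 24 m/s

24 m/s


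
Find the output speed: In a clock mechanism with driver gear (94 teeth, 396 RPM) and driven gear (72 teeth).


Given: N1 = 94 teeth, w1 = 396 RPM, N2 = 72 teeth
Using N1*w1 = N2*w2
w2 = N1*w1 / N2
w2 = 94*396 / 72
w2 = 37224 / 72
w2 = 517 RPM

517 RPM


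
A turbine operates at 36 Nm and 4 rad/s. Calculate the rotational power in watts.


Given: tau = 36 Nm, omega = 4 rad/s
Using P = tau * omega
P = 36 * 4
P = 144 W

144 W


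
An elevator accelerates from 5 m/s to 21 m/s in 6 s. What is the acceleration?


Given: initial velocity v0 = 5 m/s, final velocity v = 21 m/s, time t = 6 s
Using a = (v - v0) / t
a = (21 - 5) / 6
a = 16 / 6
a = 8/3 m/s^2

8/3 m/s^2


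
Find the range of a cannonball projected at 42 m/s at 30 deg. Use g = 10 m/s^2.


Given: v0 = 42 m/s, theta = 30 deg, g = 10 m/s^2
sin(2*30) = sin(60) = sqrt(3)/2
Using R = v0^2 * sin(2*theta) / g
R = 42^2 * (sqrt(3)/2) / 10
R = 1764 * sqrt(3) / 20
R = 441/5*sqrt(3) m

441/5*sqrt(3) m


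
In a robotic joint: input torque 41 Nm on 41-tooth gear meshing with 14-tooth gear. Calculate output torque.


Given: N1 = 41, N2 = 14, T1 = 41 Nm
Using T2/T1 = N2/N1
T2 = T1 * N2 / N1
T2 = 41 * 14 / 41
T2 = 574 / 41
T2 = 14 Nm

14 Nm


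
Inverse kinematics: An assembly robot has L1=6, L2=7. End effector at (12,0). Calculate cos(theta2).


Given: L1 = 6, L2 = 7, target (x, y) = (12, 0)
Using cos(theta2) = (x^2 + y^2 - L1^2 - L2^2) / (2*L1*L2)
x^2 + y^2 = 12^2 + 0 = 144
L1^2 + L2^2 = 36 + 49 = 85
Numerator = 144 - 85 = 59
Denominator = 2*6*7 = 84
cos(theta2) = 59/84 = 59/84

59/84


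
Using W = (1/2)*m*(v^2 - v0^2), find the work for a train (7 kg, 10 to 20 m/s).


Given: m = 7 kg, v0 = 10 m/s, v = 20 m/s
Using W = (1/2)*m*(v^2 - v0^2)
v^2 = 20^2 = 400
v0^2 = 10^2 = 100
v^2 - v0^2 = 400 - 100 = 300
W = (1/2)*7*300 = 1050 J

1050 J


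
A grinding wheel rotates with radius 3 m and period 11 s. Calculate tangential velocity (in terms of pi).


Given: radius r = 3 m, period T = 11 s
Using v = 2*pi*r / T
v = 2*pi*3 / 11
v = 6*pi / 11
v = 6/11*pi m/s

6/11*pi m/s


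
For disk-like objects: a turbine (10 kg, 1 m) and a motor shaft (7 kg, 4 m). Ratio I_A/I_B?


Given: M1=10 kg, R1=1 m, M2=7 kg, R2=4 m
For a disk: I = (1/2)*M*R^2, so I_A/I_B = (M1*R1^2)/(M2*R2^2)
M1*R1^2 = 10*1 = 10
M2*R2^2 = 7*16 = 112
I_A/I_B = 10/112 = 5/56

5/56


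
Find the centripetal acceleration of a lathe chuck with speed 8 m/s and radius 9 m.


Given: v = 8 m/s, r = 9 m
Using a_c = v^2 / r
a_c = 8^2 / 9
a_c = 64 / 9
a_c = 64/9 m/s^2

64/9 m/s^2


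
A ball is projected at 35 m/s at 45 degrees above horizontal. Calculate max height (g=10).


Given: v0 = 35 m/s, theta = 45 deg, g = 10 m/s^2
sin^2(45) = 1/2
Using H = v0^2 * sin^2(theta) / (2*g)
H = 35^2 * 1/2 / (2*10)
H = 1225 * 1/2 / 20
H = 1225/2 / 20
H = 245/8 m

245/8 m


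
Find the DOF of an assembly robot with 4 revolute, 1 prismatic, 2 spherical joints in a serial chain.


Given: serial robot with 4 revolute, 1 prismatic, 2 spherical joints
DOF contribution per joint type: revolute=1, prismatic=1, spherical=3, fixed=0
DOF = 4*1 + 1*1 + 2*3
DOF = 11

11


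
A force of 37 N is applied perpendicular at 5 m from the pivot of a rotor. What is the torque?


Given: F = 37 N, r = 5 m, angle = 90 deg (perpendicular)
Using tau = F * r * sin(90)
sin(90) = 1
tau = 37 * 5 * 1
tau = 185 Nm

185 Nm


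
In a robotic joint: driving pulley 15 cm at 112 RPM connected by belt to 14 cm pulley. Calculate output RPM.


Given: D1 = 15 cm, w1 = 112 RPM, D2 = 14 cm
Using D1*w1 = D2*w2
w2 = D1*w1 / D2
w2 = 15*112 / 14
w2 = 1680 / 14
w2 = 120 RPM

120 RPM


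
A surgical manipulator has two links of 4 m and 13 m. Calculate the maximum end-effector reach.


Given: L1 = 4 m, L2 = 13 m
For a 2-link planar arm, max reach = L1 + L2 (fully extended)
Max reach = 4 + 13
Max reach = 17 m

17 m


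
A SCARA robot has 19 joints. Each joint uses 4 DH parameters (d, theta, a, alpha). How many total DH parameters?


Given: 19 joints, 4 DH parameters per joint (d, theta, a, alpha)
Total DH parameters = number_of_joints * 4
Total = 19 * 4
Total = 76

76


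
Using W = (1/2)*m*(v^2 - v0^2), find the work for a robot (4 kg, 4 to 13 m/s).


Given: m = 4 kg, v0 = 4 m/s, v = 13 m/s
Using W = (1/2)*m*(v^2 - v0^2)
v^2 = 13^2 = 169
v0^2 = 4^2 = 16
v^2 - v0^2 = 169 - 16 = 153
W = (1/2)*4*153 = 306 J

306 J


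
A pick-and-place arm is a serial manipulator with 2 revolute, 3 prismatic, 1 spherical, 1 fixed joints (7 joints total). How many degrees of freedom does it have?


Given: serial robot with 2 revolute, 3 prismatic, 1 spherical, 1 fixed joints
DOF contribution per joint type: revolute=1, prismatic=1, spherical=3, fixed=0
DOF = 2*1 + 3*1 + 1*3 + 1*0
DOF = 8

8


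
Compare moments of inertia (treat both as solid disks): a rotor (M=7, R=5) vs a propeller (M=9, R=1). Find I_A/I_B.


Given: M1=7 kg, R1=5 m, M2=9 kg, R2=1 m
For a disk: I = (1/2)*M*R^2, so I_A/I_B = (M1*R1^2)/(M2*R2^2)
M1*R1^2 = 7*25 = 175
M2*R2^2 = 9*1 = 9
I_A/I_B = 175/9 = 175/9

175/9


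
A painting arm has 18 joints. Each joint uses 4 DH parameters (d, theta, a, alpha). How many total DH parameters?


Given: 18 joints, 4 DH parameters per joint (d, theta, a, alpha)
Total DH parameters = number_of_joints * 4
Total = 18 * 4
Total = 72

72


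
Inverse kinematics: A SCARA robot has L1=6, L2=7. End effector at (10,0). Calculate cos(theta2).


Given: L1 = 6, L2 = 7, target (x, y) = (10, 0)
Using cos(theta2) = (x^2 + y^2 - L1^2 - L2^2) / (2*L1*L2)
x^2 + y^2 = 10^2 + 0 = 100
L1^2 + L2^2 = 36 + 49 = 85
Numerator = 100 - 85 = 15
Denominator = 2*6*7 = 84
cos(theta2) = 15/84 = 5/28

5/28


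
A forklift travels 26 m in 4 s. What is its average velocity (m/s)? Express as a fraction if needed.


Given: distance d = 26 m, time t = 4 s
Using v = d / t
v = 26 / 4
v = 13/2 m/s

13/2 m/s


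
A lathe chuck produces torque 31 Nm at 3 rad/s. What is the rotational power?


Given: tau = 31 Nm, omega = 3 rad/s
Using P = tau * omega
P = 31 * 3
P = 93 W

93 W


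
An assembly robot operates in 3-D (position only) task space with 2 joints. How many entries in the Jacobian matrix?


Given: task space dimension = 3, joints = 2
Jacobian is a 3 x 2 matrix
Total entries = rows * columns
Total = 3 * 2
Total = 6

6


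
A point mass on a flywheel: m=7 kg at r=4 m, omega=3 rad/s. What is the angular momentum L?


Given: m = 7 kg, r = 4 m, omega = 3 rad/s
For a point mass: I = m*r^2
I = 7*4^2 = 7*16 = 112
L = I*omega = 112*3
L = 336 kg*m^2/s

336 kg*m^2/s


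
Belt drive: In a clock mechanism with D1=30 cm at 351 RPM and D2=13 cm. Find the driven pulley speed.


Given: D1 = 30 cm, w1 = 351 RPM, D2 = 13 cm
Using D1*w1 = D2*w2
w2 = D1*w1 / D2
w2 = 30*351 / 13
w2 = 10530 / 13
w2 = 810 RPM

810 RPM


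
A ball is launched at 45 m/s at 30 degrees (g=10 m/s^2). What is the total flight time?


Given: v0 = 45 m/s, theta = 30 deg, g = 10 m/s^2
sin(30) = 1/2
Using T = 2*v0*sin(theta) / g
T = 2*45*1/2 / 10
T = 45 / 10
T = 9/2 s

9/2 s


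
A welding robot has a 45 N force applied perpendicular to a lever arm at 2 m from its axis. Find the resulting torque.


Given: F = 45 N, r = 2 m, angle = 90 deg (perpendicular)
Using tau = F * r * sin(90)
sin(90) = 1
tau = 45 * 2 * 1
tau = 90 Nm

90 Nm


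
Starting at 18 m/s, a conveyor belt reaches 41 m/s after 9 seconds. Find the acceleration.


Given: initial velocity v0 = 18 m/s, final velocity v = 41 m/s, time t = 9 s
Using a = (v - v0) / t
a = (41 - 18) / 9
a = 23 / 9
a = 23/9 m/s^2

23/9 m/s^2


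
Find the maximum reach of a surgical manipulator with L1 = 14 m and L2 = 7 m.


Given: L1 = 14 m, L2 = 7 m
For a 2-link planar arm, max reach = L1 + L2 (fully extended)
Max reach = 14 + 7
Max reach = 21 m

21 m


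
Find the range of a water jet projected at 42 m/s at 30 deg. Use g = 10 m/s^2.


Given: v0 = 42 m/s, theta = 30 deg, g = 10 m/s^2
sin(2*30) = sin(60) = sqrt(3)/2
Using R = v0^2 * sin(2*theta) / g
R = 42^2 * (sqrt(3)/2) / 10
R = 1764 * sqrt(3) / 20
R = 441/5*sqrt(3) m

441/5*sqrt(3) m


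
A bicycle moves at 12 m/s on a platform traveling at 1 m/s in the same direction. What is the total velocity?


Given: object velocity = 12 m/s, platform velocity = 1 m/s (same direction)
Using classical velocity addition: v_total = v_object + v_platform
v_total = 12 + 1
v_total = 13 m/s

13 m/s


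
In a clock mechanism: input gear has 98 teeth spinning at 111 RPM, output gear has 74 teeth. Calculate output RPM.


Given: N1 = 98 teeth, w1 = 111 RPM, N2 = 74 teeth
Using N1*w1 = N2*w2
w2 = N1*w1 / N2
w2 = 98*111 / 74
w2 = 10878 / 74
w2 = 147 RPM

147 RPM


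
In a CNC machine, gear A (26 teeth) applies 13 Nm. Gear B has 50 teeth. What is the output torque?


Given: N1 = 26, N2 = 50, T1 = 13 Nm
Using T2/T1 = N2/N1
T2 = T1 * N2 / N1
T2 = 13 * 50 / 26
T2 = 650 / 26
T2 = 25 Nm

25 Nm


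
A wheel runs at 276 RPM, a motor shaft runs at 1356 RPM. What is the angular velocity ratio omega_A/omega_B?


Given: RPM_A = 276, RPM_B = 1356
omega = 2*pi*RPM/60, so omega_A/omega_B = RPM_A / RPM_B
omega_A/omega_B = 276 / 1356
omega_A/omega_B = 23/113

23/113


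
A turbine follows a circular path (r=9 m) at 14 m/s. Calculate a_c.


Given: v = 14 m/s, r = 9 m
Using a_c = v^2 / r
a_c = 14^2 / 9
a_c = 196 / 9
a_c = 196/9 m/s^2

196/9 m/s^2


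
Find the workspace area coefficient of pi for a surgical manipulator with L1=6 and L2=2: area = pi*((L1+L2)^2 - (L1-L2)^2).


Given: L1 = 6, L2 = 2
(L1+L2)^2 = (8)^2 = 64
(L1-L2)^2 = (4)^2 = 16
Difference = 64 - 16 = 48
This equals 4*L1*L2 = 4*6*2 = 48
Workspace area = 48*pi

48


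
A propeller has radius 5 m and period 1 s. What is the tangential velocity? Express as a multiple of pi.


Given: radius r = 5 m, period T = 1 s
Using v = 2*pi*r / T
v = 2*pi*5 / 1
v = 10*pi / 1
v = 10*pi m/s

10*pi m/s


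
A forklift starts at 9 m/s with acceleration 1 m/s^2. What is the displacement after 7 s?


Given: v0 = 9 m/s, a = 1 m/s^2, t = 7 s
Using s = v0*t + (1/2)*a*t^2
s = 9*7 + (1/2)*1*7^2
s = 63 + (1/2)*49
s = 63 + 49/2
s = 175/2

175/2 m


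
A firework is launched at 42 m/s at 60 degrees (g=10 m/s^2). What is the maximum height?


Given: v0 = 42 m/s, theta = 60 deg, g = 10 m/s^2
sin^2(60) = 3/4
Using H = v0^2 * sin^2(theta) / (2*g)
H = 42^2 * 3/4 / (2*10)
H = 1764 * 3/4 / 20
H = 1323 / 20
H = 1323/20 m

1323/20 m


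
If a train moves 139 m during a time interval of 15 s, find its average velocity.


Given: distance d = 139 m, time t = 15 s
Using v = d / t
v = 139 / 15
v = 139/15 m/s

139/15 m/s


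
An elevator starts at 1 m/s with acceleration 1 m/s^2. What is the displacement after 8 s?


Given: v0 = 1 m/s, a = 1 m/s^2, t = 8 s
Using s = v0*t + (1/2)*a*t^2
s = 1*8 + (1/2)*1*8^2
s = 8 + (1/2)*64
s = 8 + 32
s = 40

40 m


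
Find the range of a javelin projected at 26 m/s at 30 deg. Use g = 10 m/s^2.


Given: v0 = 26 m/s, theta = 30 deg, g = 10 m/s^2
sin(2*30) = sin(60) = sqrt(3)/2
Using R = v0^2 * sin(2*theta) / g
R = 26^2 * (sqrt(3)/2) / 10
R = 676 * sqrt(3) / 20
R = 169/5*sqrt(3) m

169/5*sqrt(3) m


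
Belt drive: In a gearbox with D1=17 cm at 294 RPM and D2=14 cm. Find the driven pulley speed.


Given: D1 = 17 cm, w1 = 294 RPM, D2 = 14 cm
Using D1*w1 = D2*w2
w2 = D1*w1 / D2
w2 = 17*294 / 14
w2 = 4998 / 14
w2 = 357 RPM

357 RPM


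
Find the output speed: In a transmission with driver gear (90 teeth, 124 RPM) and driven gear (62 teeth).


Given: N1 = 90 teeth, w1 = 124 RPM, N2 = 62 teeth
Using N1*w1 = N2*w2
w2 = N1*w1 / N2
w2 = 90*124 / 62
w2 = 11160 / 62
w2 = 180 RPM

180 RPM


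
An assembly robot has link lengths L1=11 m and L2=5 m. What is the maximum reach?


Given: L1 = 11 m, L2 = 5 m
For a 2-link planar arm, max reach = L1 + L2 (fully extended)
Max reach = 11 + 5
Max reach = 16 m

16 m


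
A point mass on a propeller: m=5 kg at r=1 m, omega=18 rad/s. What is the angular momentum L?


Given: m = 5 kg, r = 1 m, omega = 18 rad/s
For a point mass: I = m*r^2
I = 5*1^2 = 5*1 = 5
L = I*omega = 5*18
L = 90 kg*m^2/s

90 kg*m^2/s


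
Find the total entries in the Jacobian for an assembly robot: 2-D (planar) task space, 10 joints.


Given: task space dimension = 2, joints = 10
Jacobian is a 2 x 10 matrix
Total entries = rows * columns
Total = 2 * 10
Total = 20

20


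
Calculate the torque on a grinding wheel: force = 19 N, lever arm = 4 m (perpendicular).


Given: F = 19 N, r = 4 m, angle = 90 deg (perpendicular)
Using tau = F * r * sin(90)
sin(90) = 1
tau = 19 * 4 * 1
tau = 76 Nm

76 Nm


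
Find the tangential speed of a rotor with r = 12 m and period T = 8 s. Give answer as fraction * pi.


Given: radius r = 12 m, period T = 8 s
Using v = 2*pi*r / T
v = 2*pi*12 / 8
v = 24*pi / 8
v = 3*pi m/s

3*pi m/s


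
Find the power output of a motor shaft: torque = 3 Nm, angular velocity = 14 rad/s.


Given: tau = 3 Nm, omega = 14 rad/s
Using P = tau * omega
P = 3 * 14
P = 42 W

42 W


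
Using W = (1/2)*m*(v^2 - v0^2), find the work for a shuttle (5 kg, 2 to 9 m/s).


Given: m = 5 kg, v0 = 2 m/s, v = 9 m/s
Using W = (1/2)*m*(v^2 - v0^2)
v^2 = 9^2 = 81
v0^2 = 2^2 = 4
v^2 - v0^2 = 81 - 4 = 77
W = (1/2)*5*77 = 385/2 J

385/2 J


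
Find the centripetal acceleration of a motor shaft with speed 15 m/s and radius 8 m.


Given: v = 15 m/s, r = 8 m
Using a_c = v^2 / r
a_c = 15^2 / 8
a_c = 225 / 8
a_c = 225/8 m/s^2

225/8 m/s^2


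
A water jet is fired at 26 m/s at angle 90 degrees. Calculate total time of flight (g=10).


Given: v0 = 26 m/s, theta = 90 deg, g = 10 m/s^2
sin(90) = 1
Using T = 2*v0*sin(theta) / g
T = 2*26*1 / 10
T = 52 / 10
T = 26/5 s

26/5 s


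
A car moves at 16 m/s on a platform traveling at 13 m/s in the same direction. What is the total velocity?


Given: object velocity = 16 m/s, platform velocity = 13 m/s (same direction)
Using classical velocity addition: v_total = v_object + v_platform
v_total = 16 + 13
v_total = 29 m/s

29 m/s


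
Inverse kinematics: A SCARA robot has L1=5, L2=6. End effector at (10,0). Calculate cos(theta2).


Given: L1 = 5, L2 = 6, target (x, y) = (10, 0)
Using cos(theta2) = (x^2 + y^2 - L1^2 - L2^2) / (2*L1*L2)
x^2 + y^2 = 10^2 + 0 = 100
L1^2 + L2^2 = 25 + 36 = 61
Numerator = 100 - 61 = 39
Denominator = 2*5*6 = 60
cos(theta2) = 39/60 = 13/20

13/20


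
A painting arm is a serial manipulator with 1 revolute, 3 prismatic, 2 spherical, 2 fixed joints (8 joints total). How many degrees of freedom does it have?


Given: serial robot with 1 revolute, 3 prismatic, 2 spherical, 2 fixed joints
DOF contribution per joint type: revolute=1, prismatic=1, spherical=3, fixed=0
DOF = 1*1 + 3*1 + 2*3 + 2*0
DOF = 10

10


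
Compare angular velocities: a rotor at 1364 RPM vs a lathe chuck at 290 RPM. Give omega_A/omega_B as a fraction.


Given: RPM_A = 1364, RPM_B = 290
omega = 2*pi*RPM/60, so omega_A/omega_B = RPM_A / RPM_B
omega_A/omega_B = 1364 / 290
omega_A/omega_B = 682/145

682/145


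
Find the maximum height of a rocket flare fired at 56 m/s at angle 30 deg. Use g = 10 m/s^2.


Given: v0 = 56 m/s, theta = 30 deg, g = 10 m/s^2
sin^2(30) = 1/4
Using H = v0^2 * sin^2(theta) / (2*g)
H = 56^2 * 1/4 / (2*10)
H = 3136 * 1/4 / 20
H = 784 / 20
H = 196/5 m

196/5 m


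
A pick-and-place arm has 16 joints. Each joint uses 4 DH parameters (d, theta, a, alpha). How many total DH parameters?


Given: 16 joints, 4 DH parameters per joint (d, theta, a, alpha)
Total DH parameters = number_of_joints * 4
Total = 16 * 4
Total = 64

64


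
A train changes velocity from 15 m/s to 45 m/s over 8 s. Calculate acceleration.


Given: initial velocity v0 = 15 m/s, final velocity v = 45 m/s, time t = 8 s
Using a = (v - v0) / t
a = (45 - 15) / 8
a = 30 / 8
a = 15/4 m/s^2

15/4 m/s^2


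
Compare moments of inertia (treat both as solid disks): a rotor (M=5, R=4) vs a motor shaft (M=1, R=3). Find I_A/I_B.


Given: M1=5 kg, R1=4 m, M2=1 kg, R2=3 m
For a disk: I = (1/2)*M*R^2, so I_A/I_B = (M1*R1^2)/(M2*R2^2)
M1*R1^2 = 5*16 = 80
M2*R2^2 = 1*9 = 9
I_A/I_B = 80/9 = 80/9

80/9


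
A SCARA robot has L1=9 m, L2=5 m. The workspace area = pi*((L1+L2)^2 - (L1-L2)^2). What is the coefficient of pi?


Given: L1 = 9, L2 = 5
(L1+L2)^2 = (14)^2 = 196
(L1-L2)^2 = (4)^2 = 16
Difference = 196 - 16 = 180
This equals 4*L1*L2 = 4*9*5 = 180
Workspace area = 180*pi

180


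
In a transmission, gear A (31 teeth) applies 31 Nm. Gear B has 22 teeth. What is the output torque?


Given: N1 = 31, N2 = 22, T1 = 31 Nm
Using T2/T1 = N2/N1
T2 = T1 * N2 / N1
T2 = 31 * 22 / 31
T2 = 682 / 31
T2 = 22 Nm

22 Nm


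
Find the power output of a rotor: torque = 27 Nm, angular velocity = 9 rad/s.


Given: tau = 27 Nm, omega = 9 rad/s
Using P = tau * omega
P = 27 * 9
P = 243 W

243 W


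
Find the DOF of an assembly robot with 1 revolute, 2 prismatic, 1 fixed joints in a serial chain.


Given: serial robot with 1 revolute, 2 prismatic, 1 fixed joints
DOF contribution per joint type: revolute=1, prismatic=1, spherical=3, fixed=0
DOF = 1*1 + 2*1 + 1*0
DOF = 3

3


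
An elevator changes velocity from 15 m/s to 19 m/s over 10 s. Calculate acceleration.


Given: initial velocity v0 = 15 m/s, final velocity v = 19 m/s, time t = 10 s
Using a = (v - v0) / t
a = (19 - 15) / 10
a = 4 / 10
a = 2/5 m/s^2

2/5 m/s^2


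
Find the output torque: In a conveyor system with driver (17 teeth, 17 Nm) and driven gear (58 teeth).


Given: N1 = 17, N2 = 58, T1 = 17 Nm
Using T2/T1 = N2/N1
T2 = T1 * N2 / N1
T2 = 17 * 58 / 17
T2 = 986 / 17
T2 = 58 Nm

58 Nm


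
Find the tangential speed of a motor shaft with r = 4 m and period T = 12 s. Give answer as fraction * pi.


Given: radius r = 4 m, period T = 12 s
Using v = 2*pi*r / T
v = 2*pi*4 / 12
v = 8*pi / 12
v = 2/3*pi m/s

2/3*pi m/s


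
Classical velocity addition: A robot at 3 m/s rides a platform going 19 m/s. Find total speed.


Given: object velocity = 3 m/s, platform velocity = 19 m/s (same direction)
Using classical velocity addition: v_total = v_object + v_platform
v_total = 3 + 19
v_total = 22 m/s

22 m/s


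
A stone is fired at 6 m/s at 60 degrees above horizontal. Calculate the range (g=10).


Given: v0 = 6 m/s, theta = 60 deg, g = 10 m/s^2
sin(2*60) = sin(120) = sqrt(3)/2
Using R = v0^2 * sin(2*theta) / g
R = 6^2 * (sqrt(3)/2) / 10
R = 36 * sqrt(3) / 20
R = 9/5*sqrt(3) m

9/5*sqrt(3) m


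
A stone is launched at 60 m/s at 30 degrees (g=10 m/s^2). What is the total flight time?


Given: v0 = 60 m/s, theta = 30 deg, g = 10 m/s^2
sin(30) = 1/2
Using T = 2*v0*sin(theta) / g
T = 2*60*1/2 / 10
T = 60 / 10
T = 6 s

6 s


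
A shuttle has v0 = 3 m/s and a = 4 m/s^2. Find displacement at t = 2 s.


Given: v0 = 3 m/s, a = 4 m/s^2, t = 2 s
Using s = v0*t + (1/2)*a*t^2
s = 3*2 + (1/2)*4*2^2
s = 6 + (1/2)*16
s = 6 + 8
s = 14

14 m


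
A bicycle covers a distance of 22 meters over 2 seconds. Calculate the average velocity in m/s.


Given: distance d = 22 m, time t = 2 s
Using v = d / t
v = 22 / 2
v = 11 m/s

11 m/s


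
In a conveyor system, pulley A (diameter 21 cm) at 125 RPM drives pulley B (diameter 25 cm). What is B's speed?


Given: D1 = 21 cm, w1 = 125 RPM, D2 = 25 cm
Using D1*w1 = D2*w2
w2 = D1*w1 / D2
w2 = 21*125 / 25
w2 = 2625 / 25
w2 = 105 RPM

105 RPM


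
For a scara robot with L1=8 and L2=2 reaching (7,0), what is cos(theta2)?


Given: L1 = 8, L2 = 2, target (x, y) = (7, 0)
Using cos(theta2) = (x^2 + y^2 - L1^2 - L2^2) / (2*L1*L2)
x^2 + y^2 = 7^2 + 0 = 49
L1^2 + L2^2 = 64 + 4 = 68
Numerator = 49 - 68 = -19
Denominator = 2*8*2 = 32
cos(theta2) = -19/32 = -19/32

-19/32


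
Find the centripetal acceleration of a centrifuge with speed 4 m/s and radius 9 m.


Given: v = 4 m/s, r = 9 m
Using a_c = v^2 / r
a_c = 4^2 / 9
a_c = 16 / 9
a_c = 16/9 m/s^2

16/9 m/s^2


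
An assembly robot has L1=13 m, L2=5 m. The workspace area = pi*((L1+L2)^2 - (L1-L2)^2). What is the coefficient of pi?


Given: L1 = 13, L2 = 5
(L1+L2)^2 = (18)^2 = 324
(L1-L2)^2 = (8)^2 = 64
Difference = 324 - 64 = 260
This equals 4*L1*L2 = 4*13*5 = 260
Workspace area = 260*pi

260


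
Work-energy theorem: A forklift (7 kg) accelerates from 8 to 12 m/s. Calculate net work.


Given: m = 7 kg, v0 = 8 m/s, v = 12 m/s
Using W = (1/2)*m*(v^2 - v0^2)
v^2 = 12^2 = 144
v0^2 = 8^2 = 64
v^2 - v0^2 = 144 - 64 = 80
W = (1/2)*7*80 = 280 J

280 J


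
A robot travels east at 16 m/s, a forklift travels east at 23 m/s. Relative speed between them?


Given: v_A = 16 m/s east, v_B = 23 m/s east
Both move in the same direction; relative speed = |v_A - v_B|
|16 - 23| = |-7|
= 7 m/s

7 m/s


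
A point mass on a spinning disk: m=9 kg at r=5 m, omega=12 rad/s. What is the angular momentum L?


Given: m = 9 kg, r = 5 m, omega = 12 rad/s
For a point mass: I = m*r^2
I = 9*5^2 = 9*25 = 225
L = I*omega = 225*12
L = 2700 kg*m^2/s

2700 kg*m^2/s


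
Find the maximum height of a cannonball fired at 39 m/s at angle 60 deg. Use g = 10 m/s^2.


Given: v0 = 39 m/s, theta = 60 deg, g = 10 m/s^2
sin^2(60) = 3/4
Using H = v0^2 * sin^2(theta) / (2*g)
H = 39^2 * 3/4 / (2*10)
H = 1521 * 3/4 / 20
H = 4563/4 / 20
H = 4563/80 m

4563/80 m


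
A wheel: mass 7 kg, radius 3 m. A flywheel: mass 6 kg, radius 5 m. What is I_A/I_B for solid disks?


Given: M1=7 kg, R1=3 m, M2=6 kg, R2=5 m
For a disk: I = (1/2)*M*R^2, so I_A/I_B = (M1*R1^2)/(M2*R2^2)
M1*R1^2 = 7*9 = 63
M2*R2^2 = 6*25 = 150
I_A/I_B = 63/150 = 21/50

21/50


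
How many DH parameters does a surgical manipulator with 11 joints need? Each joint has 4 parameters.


Given: 11 joints, 4 DH parameters per joint (d, theta, a, alpha)
Total DH parameters = number_of_joints * 4
Total = 11 * 4
Total = 44

44


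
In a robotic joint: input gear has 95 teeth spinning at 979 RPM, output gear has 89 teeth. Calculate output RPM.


Given: N1 = 95 teeth, w1 = 979 RPM, N2 = 89 teeth
Using N1*w1 = N2*w2
w2 = N1*w1 / N2
w2 = 95*979 / 89
w2 = 93005 / 89
w2 = 1045 RPM

1045 RPM


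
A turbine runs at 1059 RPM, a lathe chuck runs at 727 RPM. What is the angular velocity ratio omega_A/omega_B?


Given: RPM_A = 1059, RPM_B = 727
omega = 2*pi*RPM/60, so omega_A/omega_B = RPM_A / RPM_B
omega_A/omega_B = 1059 / 727
omega_A/omega_B = 1059/727

1059/727


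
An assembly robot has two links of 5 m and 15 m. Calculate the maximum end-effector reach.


Given: L1 = 5 m, L2 = 15 m
For a 2-link planar arm, max reach = L1 + L2 (fully extended)
Max reach = 5 + 15
Max reach = 20 m

20 m


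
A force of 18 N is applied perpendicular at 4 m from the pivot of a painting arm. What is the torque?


Given: F = 18 N, r = 4 m, angle = 90 deg (perpendicular)
Using tau = F * r * sin(90)
sin(90) = 1
tau = 18 * 4 * 1
tau = 72 Nm

72 Nm


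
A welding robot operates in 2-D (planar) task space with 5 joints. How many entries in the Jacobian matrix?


Given: task space dimension = 2, joints = 5
Jacobian is a 2 x 5 matrix
Total entries = rows * columns
Total = 2 * 5
Total = 10

10


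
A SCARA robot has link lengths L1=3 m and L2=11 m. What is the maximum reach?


Given: L1 = 3 m, L2 = 11 m
For a 2-link planar arm, max reach = L1 + L2 (fully extended)
Max reach = 3 + 11
Max reach = 14 m

14 m


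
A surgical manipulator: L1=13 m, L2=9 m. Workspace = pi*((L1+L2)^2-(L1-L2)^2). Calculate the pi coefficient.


Given: L1 = 13, L2 = 9
(L1+L2)^2 = (22)^2 = 484
(L1-L2)^2 = (4)^2 = 16
Difference = 484 - 16 = 468
This equals 4*L1*L2 = 4*13*9 = 468
Workspace area = 468*pi

468


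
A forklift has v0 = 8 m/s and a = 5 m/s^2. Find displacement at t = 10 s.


Given: v0 = 8 m/s, a = 5 m/s^2, t = 10 s
Using s = v0*t + (1/2)*a*t^2
s = 8*10 + (1/2)*5*10^2
s = 80 + (1/2)*500
s = 80 + 250
s = 330

330 m


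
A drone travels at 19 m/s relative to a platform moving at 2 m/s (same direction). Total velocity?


Given: object velocity = 19 m/s, platform velocity = 2 m/s (same direction)
Using classical velocity addition: v_total = v_object + v_platform
v_total = 19 + 2
v_total = 21 m/s

21 m/s


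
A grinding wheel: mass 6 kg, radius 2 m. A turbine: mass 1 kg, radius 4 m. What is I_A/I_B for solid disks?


Given: M1=6 kg, R1=2 m, M2=1 kg, R2=4 m
For a disk: I = (1/2)*M*R^2, so I_A/I_B = (M1*R1^2)/(M2*R2^2)
M1*R1^2 = 6*4 = 24
M2*R2^2 = 1*16 = 16
I_A/I_B = 24/16 = 3/2

3/2


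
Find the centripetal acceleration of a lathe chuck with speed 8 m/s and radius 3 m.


Given: v = 8 m/s, r = 3 m
Using a_c = v^2 / r
a_c = 8^2 / 3
a_c = 64 / 3
a_c = 64/3 m/s^2

64/3 m/s^2


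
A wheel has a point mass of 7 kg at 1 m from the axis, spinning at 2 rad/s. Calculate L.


Given: m = 7 kg, r = 1 m, omega = 2 rad/s
For a point mass: I = m*r^2
I = 7*1^2 = 7*1 = 7
L = I*omega = 7*2
L = 14 kg*m^2/s

14 kg*m^2/s


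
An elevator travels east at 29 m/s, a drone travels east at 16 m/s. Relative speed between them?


Given: v_A = 29 m/s east, v_B = 16 m/s east
Both move in the same direction; relative speed = |v_A - v_B|
|29 - 16| = |13|
= 13 m/s

13 m/s


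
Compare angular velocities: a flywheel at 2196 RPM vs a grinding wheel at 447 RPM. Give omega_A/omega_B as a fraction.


Given: RPM_A = 2196, RPM_B = 447
omega = 2*pi*RPM/60, so omega_A/omega_B = RPM_A / RPM_B
omega_A/omega_B = 2196 / 447
omega_A/omega_B = 732/149

732/149


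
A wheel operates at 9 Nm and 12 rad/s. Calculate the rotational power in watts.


Given: tau = 9 Nm, omega = 12 rad/s
Using P = tau * omega
P = 9 * 12
P = 108 W

108 W


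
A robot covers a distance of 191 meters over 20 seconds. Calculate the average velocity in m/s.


Given: distance d = 191 m, time t = 20 s
Using v = d / t
v = 191 / 20
v = 191/20 m/s

191/20 m/s


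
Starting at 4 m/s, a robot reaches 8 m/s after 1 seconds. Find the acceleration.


Given: initial velocity v0 = 4 m/s, final velocity v = 8 m/s, time t = 1 s
Using a = (v - v0) / t
a = (8 - 4) / 1
a = 4 / 1
a = 4 m/s^2

4 m/s^2


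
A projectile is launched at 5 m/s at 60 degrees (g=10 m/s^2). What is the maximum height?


Given: v0 = 5 m/s, theta = 60 deg, g = 10 m/s^2
sin^2(60) = 3/4
Using H = v0^2 * sin^2(theta) / (2*g)
H = 5^2 * 3/4 / (2*10)
H = 25 * 3/4 / 20
H = 75/4 / 20
H = 15/16 m

15/16 m


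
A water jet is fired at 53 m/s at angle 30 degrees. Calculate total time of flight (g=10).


Given: v0 = 53 m/s, theta = 30 deg, g = 10 m/s^2
sin(30) = 1/2
Using T = 2*v0*sin(theta) / g
T = 2*53*1/2 / 10
T = 53 / 10
T = 53/10 s

53/10 s


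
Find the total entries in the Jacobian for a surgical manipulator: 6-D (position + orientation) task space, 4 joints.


Given: task space dimension = 6, joints = 4
Jacobian is a 6 x 4 matrix
Total entries = rows * columns
Total = 6 * 4
Total = 24

24


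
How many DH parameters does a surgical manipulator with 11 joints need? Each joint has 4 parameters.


Given: 11 joints, 4 DH parameters per joint (d, theta, a, alpha)
Total DH parameters = number_of_joints * 4
Total = 11 * 4
Total = 44

44


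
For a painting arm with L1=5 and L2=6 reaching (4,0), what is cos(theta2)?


Given: L1 = 5, L2 = 6, target (x, y) = (4, 0)
Using cos(theta2) = (x^2 + y^2 - L1^2 - L2^2) / (2*L1*L2)
x^2 + y^2 = 4^2 + 0 = 16
L1^2 + L2^2 = 25 + 36 = 61
Numerator = 16 - 61 = -45
Denominator = 2*5*6 = 60
cos(theta2) = -45/60 = -3/4

-3/4


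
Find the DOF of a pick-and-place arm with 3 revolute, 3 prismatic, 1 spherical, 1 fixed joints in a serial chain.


Given: serial robot with 3 revolute, 3 prismatic, 1 spherical, 1 fixed joints
DOF contribution per joint type: revolute=1, prismatic=1, spherical=3, fixed=0
DOF = 3*1 + 3*1 + 1*3 + 1*0
DOF = 9

9


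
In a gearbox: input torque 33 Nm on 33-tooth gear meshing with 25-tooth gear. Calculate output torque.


Given: N1 = 33, N2 = 25, T1 = 33 Nm
Using T2/T1 = N2/N1
T2 = T1 * N2 / N1
T2 = 33 * 25 / 33
T2 = 825 / 33
T2 = 25 Nm

25 Nm


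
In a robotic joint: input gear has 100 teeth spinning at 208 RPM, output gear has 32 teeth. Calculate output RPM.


Given: N1 = 100 teeth, w1 = 208 RPM, N2 = 32 teeth
Using N1*w1 = N2*w2
w2 = N1*w1 / N2
w2 = 100*208 / 32
w2 = 20800 / 32
w2 = 650 RPM

650 RPM


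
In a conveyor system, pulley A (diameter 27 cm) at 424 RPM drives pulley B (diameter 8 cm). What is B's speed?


Given: D1 = 27 cm, w1 = 424 RPM, D2 = 8 cm
Using D1*w1 = D2*w2
w2 = D1*w1 / D2
w2 = 27*424 / 8
w2 = 11448 / 8
w2 = 1431 RPM

1431 RPM


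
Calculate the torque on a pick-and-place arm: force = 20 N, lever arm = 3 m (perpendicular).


Given: F = 20 N, r = 3 m, angle = 90 deg (perpendicular)
Using tau = F * r * sin(90)
sin(90) = 1
tau = 20 * 3 * 1
tau = 60 Nm

60 Nm


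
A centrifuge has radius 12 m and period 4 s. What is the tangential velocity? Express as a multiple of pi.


Given: radius r = 12 m, period T = 4 s
Using v = 2*pi*r / T
v = 2*pi*12 / 4
v = 24*pi / 4
v = 6*pi m/s

6*pi m/s


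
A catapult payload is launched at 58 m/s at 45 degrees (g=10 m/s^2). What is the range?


Given: v0 = 58 m/s, theta = 45 deg, g = 10 m/s^2
sin(2*45) = sin(90) = 1
Using R = v0^2 * sin(2*theta) / g
R = 58^2 * 1 / 10
R = 3364 / 10
R = 1682/5 m

1682/5 m


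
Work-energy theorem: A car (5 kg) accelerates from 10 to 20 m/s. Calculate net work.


Given: m = 5 kg, v0 = 10 m/s, v = 20 m/s
Using W = (1/2)*m*(v^2 - v0^2)
v^2 = 20^2 = 400
v0^2 = 10^2 = 100
v^2 - v0^2 = 400 - 100 = 300
W = (1/2)*5*300 = 750 J

750 J


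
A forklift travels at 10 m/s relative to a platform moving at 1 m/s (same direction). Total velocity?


Given: object velocity = 10 m/s, platform velocity = 1 m/s (same direction)
Using classical velocity addition: v_total = v_object + v_platform
v_total = 10 + 1
v_total = 11 m/s

11 m/s


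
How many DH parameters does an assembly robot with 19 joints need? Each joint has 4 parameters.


Given: 19 joints, 4 DH parameters per joint (d, theta, a, alpha)
Total DH parameters = number_of_joints * 4
Total = 19 * 4
Total = 76

76


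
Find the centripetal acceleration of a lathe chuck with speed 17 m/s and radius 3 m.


Given: v = 17 m/s, r = 3 m
Using a_c = v^2 / r
a_c = 17^2 / 3
a_c = 289 / 3
a_c = 289/3 m/s^2

289/3 m/s^2


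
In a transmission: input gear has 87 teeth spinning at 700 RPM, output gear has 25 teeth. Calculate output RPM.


Given: N1 = 87 teeth, w1 = 700 RPM, N2 = 25 teeth
Using N1*w1 = N2*w2
w2 = N1*w1 / N2
w2 = 87*700 / 25
w2 = 60900 / 25
w2 = 2436 RPM

2436 RPM


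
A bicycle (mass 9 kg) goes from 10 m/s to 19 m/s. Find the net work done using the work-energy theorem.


Given: m = 9 kg, v0 = 10 m/s, v = 19 m/s
Using W = (1/2)*m*(v^2 - v0^2)
v^2 = 19^2 = 361
v0^2 = 10^2 = 100
v^2 - v0^2 = 361 - 100 = 261
W = (1/2)*9*261 = 2349/2 J

2349/2 J


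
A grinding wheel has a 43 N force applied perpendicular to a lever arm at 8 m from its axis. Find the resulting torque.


Given: F = 43 N, r = 8 m, angle = 90 deg (perpendicular)
Using tau = F * r * sin(90)
sin(90) = 1
tau = 43 * 8 * 1
tau = 344 Nm

344 Nm


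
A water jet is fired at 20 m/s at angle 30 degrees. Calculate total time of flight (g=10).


Given: v0 = 20 m/s, theta = 30 deg, g = 10 m/s^2
sin(30) = 1/2
Using T = 2*v0*sin(theta) / g
T = 2*20*1/2 / 10
T = 20 / 10
T = 2 s

2 s


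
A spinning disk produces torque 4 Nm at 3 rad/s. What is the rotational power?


Given: tau = 4 Nm, omega = 3 rad/s
Using P = tau * omega
P = 4 * 3
P = 12 W

12 W


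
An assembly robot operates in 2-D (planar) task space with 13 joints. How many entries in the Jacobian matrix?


Given: task space dimension = 2, joints = 13
Jacobian is a 2 x 13 matrix
Total entries = rows * columns
Total = 2 * 13
Total = 26

26


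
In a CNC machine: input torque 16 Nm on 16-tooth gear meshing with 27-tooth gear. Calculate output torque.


Given: N1 = 16, N2 = 27, T1 = 16 Nm
Using T2/T1 = N2/N1
T2 = T1 * N2 / N1
T2 = 16 * 27 / 16
T2 = 432 / 16
T2 = 27 Nm

27 Nm


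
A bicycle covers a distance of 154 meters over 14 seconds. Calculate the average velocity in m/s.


Given: distance d = 154 m, time t = 14 s
Using v = d / t
v = 154 / 14
v = 11 m/s

11 m/s


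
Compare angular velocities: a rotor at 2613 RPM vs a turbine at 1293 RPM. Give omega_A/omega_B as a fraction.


Given: RPM_A = 2613, RPM_B = 1293
omega = 2*pi*RPM/60, so omega_A/omega_B = RPM_A / RPM_B
omega_A/omega_B = 2613 / 1293
omega_A/omega_B = 871/431

871/431


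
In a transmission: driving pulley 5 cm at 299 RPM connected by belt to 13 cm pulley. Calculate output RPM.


Given: D1 = 5 cm, w1 = 299 RPM, D2 = 13 cm
Using D1*w1 = D2*w2
w2 = D1*w1 / D2
w2 = 5*299 / 13
w2 = 1495 / 13
w2 = 115 RPM

115 RPM


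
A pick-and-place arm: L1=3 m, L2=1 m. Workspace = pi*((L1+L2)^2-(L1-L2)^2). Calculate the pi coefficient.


Given: L1 = 3, L2 = 1
(L1+L2)^2 = (4)^2 = 16
(L1-L2)^2 = (2)^2 = 4
Difference = 16 - 4 = 12
This equals 4*L1*L2 = 4*3*1 = 12
Workspace area = 12*pi

12


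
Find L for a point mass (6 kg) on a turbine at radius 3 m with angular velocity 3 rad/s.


Given: m = 6 kg, r = 3 m, omega = 3 rad/s
For a point mass: I = m*r^2
I = 6*3^2 = 6*9 = 54
L = I*omega = 54*3
L = 162 kg*m^2/s

162 kg*m^2/s


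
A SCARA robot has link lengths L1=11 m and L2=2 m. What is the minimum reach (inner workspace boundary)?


Given: L1 = 11 m, L2 = 2 m
For a 2-link planar arm, min reach = |L1 - L2| (second link folded back)
Min reach = |11 - 2|
Min reach = 9 m

9 m


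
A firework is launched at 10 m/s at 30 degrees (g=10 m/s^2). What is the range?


Given: v0 = 10 m/s, theta = 30 deg, g = 10 m/s^2
sin(2*30) = sin(60) = sqrt(3)/2
Using R = v0^2 * sin(2*theta) / g
R = 10^2 * (sqrt(3)/2) / 10
R = 100 * sqrt(3) / 20
R = 5*sqrt(3) m

5*sqrt(3) m


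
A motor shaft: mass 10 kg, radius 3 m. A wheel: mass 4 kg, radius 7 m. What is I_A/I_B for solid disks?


Given: M1=10 kg, R1=3 m, M2=4 kg, R2=7 m
For a disk: I = (1/2)*M*R^2, so I_A/I_B = (M1*R1^2)/(M2*R2^2)
M1*R1^2 = 10*9 = 90
M2*R2^2 = 4*49 = 196
I_A/I_B = 90/196 = 45/98

45/98


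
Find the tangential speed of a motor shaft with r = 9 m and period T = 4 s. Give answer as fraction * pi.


Given: radius r = 9 m, period T = 4 s
Using v = 2*pi*r / T
v = 2*pi*9 / 4
v = 18*pi / 4
v = 9/2*pi m/s

9/2*pi m/s


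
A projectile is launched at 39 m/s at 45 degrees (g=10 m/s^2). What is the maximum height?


Given: v0 = 39 m/s, theta = 45 deg, g = 10 m/s^2
sin^2(45) = 1/2
Using H = v0^2 * sin^2(theta) / (2*g)
H = 39^2 * 1/2 / (2*10)
H = 1521 * 1/2 / 20
H = 1521/2 / 20
H = 1521/40 m

1521/40 m


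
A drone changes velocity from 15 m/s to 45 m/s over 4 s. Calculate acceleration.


Given: initial velocity v0 = 15 m/s, final velocity v = 45 m/s, time t = 4 s
Using a = (v - v0) / t
a = (45 - 15) / 4
a = 30 / 4
a = 15/2 m/s^2

15/2 m/s^2


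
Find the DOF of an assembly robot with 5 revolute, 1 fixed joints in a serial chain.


Given: serial robot with 5 revolute, 1 fixed joints
DOF contribution per joint type: revolute=1, prismatic=1, spherical=3, fixed=0
DOF = 5*1 + 1*0
DOF = 5

5


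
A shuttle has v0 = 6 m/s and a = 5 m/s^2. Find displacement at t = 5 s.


Given: v0 = 6 m/s, a = 5 m/s^2, t = 5 s
Using s = v0*t + (1/2)*a*t^2
s = 6*5 + (1/2)*5*5^2
s = 30 + (1/2)*125
s = 30 + 125/2
s = 185/2

185/2 m


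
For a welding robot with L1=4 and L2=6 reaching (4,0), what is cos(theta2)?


Given: L1 = 4, L2 = 6, target (x, y) = (4, 0)
Using cos(theta2) = (x^2 + y^2 - L1^2 - L2^2) / (2*L1*L2)
x^2 + y^2 = 4^2 + 0 = 16
L1^2 + L2^2 = 16 + 36 = 52
Numerator = 16 - 52 = -36
Denominator = 2*4*6 = 48
cos(theta2) = -36/48 = -3/4

-3/4


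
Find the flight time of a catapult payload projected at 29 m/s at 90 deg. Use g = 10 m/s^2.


Given: v0 = 29 m/s, theta = 90 deg, g = 10 m/s^2
sin(90) = 1
Using T = 2*v0*sin(theta) / g
T = 2*29*1 / 10
T = 58 / 10
T = 29/5 s

29/5 s


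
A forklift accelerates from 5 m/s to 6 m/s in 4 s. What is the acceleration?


Given: initial velocity v0 = 5 m/s, final velocity v = 6 m/s, time t = 4 s
Using a = (v - v0) / t
a = (6 - 5) / 4
a = 1 / 4
a = 1/4 m/s^2

1/4 m/s^2


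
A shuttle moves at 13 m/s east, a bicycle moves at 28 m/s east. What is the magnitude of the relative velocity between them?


Given: v_A = 13 m/s east, v_B = 28 m/s east
Both move in the same direction; relative speed = |v_A - v_B|
|13 - 28| = |-15|
= 15 m/s

15 m/s


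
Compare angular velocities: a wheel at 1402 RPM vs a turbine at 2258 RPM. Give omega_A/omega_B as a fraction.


Given: RPM_A = 1402, RPM_B = 2258
omega = 2*pi*RPM/60, so omega_A/omega_B = RPM_A / RPM_B
omega_A/omega_B = 1402 / 2258
omega_A/omega_B = 701/1129

701/1129


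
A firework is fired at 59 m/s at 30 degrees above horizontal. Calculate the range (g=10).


Given: v0 = 59 m/s, theta = 30 deg, g = 10 m/s^2
sin(2*30) = sin(60) = sqrt(3)/2
Using R = v0^2 * sin(2*theta) / g
R = 59^2 * (sqrt(3)/2) / 10
R = 3481 * sqrt(3) / 20
R = 3481/20*sqrt(3) m

3481/20*sqrt(3) m


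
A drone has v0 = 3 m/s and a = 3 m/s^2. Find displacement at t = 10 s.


Given: v0 = 3 m/s, a = 3 m/s^2, t = 10 s
Using s = v0*t + (1/2)*a*t^2
s = 3*10 + (1/2)*3*10^2
s = 30 + (1/2)*300
s = 30 + 150
s = 180

180 m


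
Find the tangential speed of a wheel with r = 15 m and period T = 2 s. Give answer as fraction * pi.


Given: radius r = 15 m, period T = 2 s
Using v = 2*pi*r / T
v = 2*pi*15 / 2
v = 30*pi / 2
v = 15*pi m/s

15*pi m/s


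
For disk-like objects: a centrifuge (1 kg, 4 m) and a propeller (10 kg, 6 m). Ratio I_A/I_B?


Given: M1=1 kg, R1=4 m, M2=10 kg, R2=6 m
For a disk: I = (1/2)*M*R^2, so I_A/I_B = (M1*R1^2)/(M2*R2^2)
M1*R1^2 = 1*16 = 16
M2*R2^2 = 10*36 = 360
I_A/I_B = 16/360 = 2/45

2/45
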